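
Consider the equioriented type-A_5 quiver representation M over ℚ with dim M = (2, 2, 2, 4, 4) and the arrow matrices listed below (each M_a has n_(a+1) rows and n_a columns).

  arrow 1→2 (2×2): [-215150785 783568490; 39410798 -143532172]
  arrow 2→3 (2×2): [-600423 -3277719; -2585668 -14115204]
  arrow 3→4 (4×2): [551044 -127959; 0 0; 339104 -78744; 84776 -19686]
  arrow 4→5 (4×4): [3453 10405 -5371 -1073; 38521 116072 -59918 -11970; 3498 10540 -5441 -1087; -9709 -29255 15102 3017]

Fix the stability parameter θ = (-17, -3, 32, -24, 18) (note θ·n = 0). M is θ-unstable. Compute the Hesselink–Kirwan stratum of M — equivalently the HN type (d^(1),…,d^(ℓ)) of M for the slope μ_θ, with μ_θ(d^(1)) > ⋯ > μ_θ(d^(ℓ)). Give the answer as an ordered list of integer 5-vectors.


Via rank(M_{q-1}∘⋯∘M_p): M ≅ I[1,1], I[1,3], I[2,2], I[3,5], I[4,5]^3.
μ_θ-semistable layers: μ^(1)=32; μ^(2)=18; μ^(3)=4; μ^(4)=-3; μ^(5)=-17; μ^(6)=-24

((0, 0, 1, 0, 0); (0, 0, 0, 0, 4); (0, 0, 1, 1, 0); (0, 2, 0, 0, 0); (2, 0, 0, 0, 0); (0, 0, 0, 3, 0))


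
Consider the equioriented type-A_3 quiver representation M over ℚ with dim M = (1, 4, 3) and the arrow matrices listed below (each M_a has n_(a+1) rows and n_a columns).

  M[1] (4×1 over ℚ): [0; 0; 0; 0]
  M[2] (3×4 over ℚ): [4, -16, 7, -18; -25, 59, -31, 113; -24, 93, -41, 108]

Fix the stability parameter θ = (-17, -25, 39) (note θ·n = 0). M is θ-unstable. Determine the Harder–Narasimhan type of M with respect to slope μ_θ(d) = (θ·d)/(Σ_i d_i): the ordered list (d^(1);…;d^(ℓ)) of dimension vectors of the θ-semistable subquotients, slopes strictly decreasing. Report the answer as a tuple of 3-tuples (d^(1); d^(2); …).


Barcode: M ≅ I[1,1], I[2,2], I[2,3]^3. HN layers by μ_θ (3 steps, strictly decreasing):
  μ^(1)=39; μ^(2)=-17; μ^(3)=-25

((0, 0, 3); (1, 0, 0); (0, 4, 0))


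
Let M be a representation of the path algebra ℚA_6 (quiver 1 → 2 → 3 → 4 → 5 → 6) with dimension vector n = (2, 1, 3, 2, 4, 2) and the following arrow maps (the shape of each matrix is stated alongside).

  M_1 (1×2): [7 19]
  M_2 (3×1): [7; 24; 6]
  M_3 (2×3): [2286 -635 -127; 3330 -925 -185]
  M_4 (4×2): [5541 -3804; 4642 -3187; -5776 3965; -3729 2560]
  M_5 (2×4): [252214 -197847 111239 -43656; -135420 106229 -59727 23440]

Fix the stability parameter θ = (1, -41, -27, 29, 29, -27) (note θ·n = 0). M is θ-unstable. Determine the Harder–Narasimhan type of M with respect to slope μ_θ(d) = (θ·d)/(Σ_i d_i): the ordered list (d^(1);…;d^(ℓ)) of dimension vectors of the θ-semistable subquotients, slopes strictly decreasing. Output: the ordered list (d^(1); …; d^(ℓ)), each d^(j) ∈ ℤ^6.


Via rank(M_{q-1}∘⋯∘M_p): M ≅ I[1,1], I[1,3], I[3,3], I[3,5], I[4,6], I[5,5], I[5,6].
μ_θ-semistable layers: μ^(1)=29; μ^(2)=31/3; μ^(3)=1; μ^(4)=-67/3; μ^(5)=-27

((0, 0, 0, 1, 2, 0); (0, 0, 0, 1, 1, 1); (1, 0, 0, 0, 1, 1); (1, 1, 1, 0, 0, 0); (0, 0, 2, 0, 0, 0))


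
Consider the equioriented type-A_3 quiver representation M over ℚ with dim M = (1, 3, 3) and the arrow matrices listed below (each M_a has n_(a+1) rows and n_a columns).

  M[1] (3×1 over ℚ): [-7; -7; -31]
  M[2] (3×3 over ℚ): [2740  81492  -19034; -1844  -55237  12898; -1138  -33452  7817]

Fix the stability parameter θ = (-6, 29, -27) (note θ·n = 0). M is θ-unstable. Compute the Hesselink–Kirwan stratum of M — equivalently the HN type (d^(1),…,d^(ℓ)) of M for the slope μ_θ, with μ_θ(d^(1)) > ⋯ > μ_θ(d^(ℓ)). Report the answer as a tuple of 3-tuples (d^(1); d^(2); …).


Interval decomposition of M: I[1,3], I[2,2], I[2,3], I[3,3].
HN type (ℓ=4): μ^(1)=29; μ^(2)=1; μ^(3)=-6; μ^(4)=-27

((0, 1, 0); (0, 2, 2); (1, 0, 0); (0, 0, 1))


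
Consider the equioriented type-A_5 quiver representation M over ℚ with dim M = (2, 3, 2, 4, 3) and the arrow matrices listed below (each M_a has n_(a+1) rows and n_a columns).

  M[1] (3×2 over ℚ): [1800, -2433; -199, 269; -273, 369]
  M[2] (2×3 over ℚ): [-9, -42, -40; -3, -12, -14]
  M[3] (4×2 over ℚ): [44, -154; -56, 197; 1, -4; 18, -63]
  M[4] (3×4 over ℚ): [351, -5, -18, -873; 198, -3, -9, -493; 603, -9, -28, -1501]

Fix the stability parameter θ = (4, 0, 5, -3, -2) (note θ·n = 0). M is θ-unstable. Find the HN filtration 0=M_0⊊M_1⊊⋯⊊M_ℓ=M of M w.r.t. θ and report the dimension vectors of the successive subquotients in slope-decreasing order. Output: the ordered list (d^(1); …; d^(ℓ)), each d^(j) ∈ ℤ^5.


Barcode: M ≅ I[1,2], I[1,5], I[2,4], I[4,5]^2. HN layers by μ_θ (6 steps, strictly decreasing):
  μ^(1)=2; μ^(2)=1; μ^(3)=4/5; μ^(4)=0; μ^(5)=-2; μ^(6)=-3

((1, 1, 0, 0, 0); (0, 0, 1, 1, 0); (1, 1, 1, 1, 1); (0, 1, 0, 0, 0); (0, 0, 0, 0, 2); (0, 0, 0, 2, 0))


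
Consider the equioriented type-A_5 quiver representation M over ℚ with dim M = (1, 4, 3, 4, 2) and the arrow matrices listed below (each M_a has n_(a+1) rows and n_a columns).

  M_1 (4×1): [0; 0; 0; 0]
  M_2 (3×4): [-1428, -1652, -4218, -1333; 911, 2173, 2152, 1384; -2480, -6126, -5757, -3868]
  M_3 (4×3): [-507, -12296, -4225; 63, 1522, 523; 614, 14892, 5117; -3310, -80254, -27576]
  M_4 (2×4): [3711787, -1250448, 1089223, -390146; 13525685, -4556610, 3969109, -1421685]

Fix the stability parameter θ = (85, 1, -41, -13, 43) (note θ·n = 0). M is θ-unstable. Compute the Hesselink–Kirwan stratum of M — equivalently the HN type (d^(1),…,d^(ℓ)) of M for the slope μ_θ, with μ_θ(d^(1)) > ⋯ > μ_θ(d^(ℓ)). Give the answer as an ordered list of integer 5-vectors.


Interval decomposition of M: I[1,1], I[2,2], I[2,4], I[2,5]^2, I[4,4].
HN type (ℓ=5): μ^(1)=85; μ^(2)=43; μ^(3)=1; μ^(4)=-13; μ^(5)=-20

((1, 0, 0, 0, 0); (0, 0, 0, 0, 2); (0, 1, 0, 0, 0); (0, 0, 0, 4, 0); (0, 3, 3, 0, 0))


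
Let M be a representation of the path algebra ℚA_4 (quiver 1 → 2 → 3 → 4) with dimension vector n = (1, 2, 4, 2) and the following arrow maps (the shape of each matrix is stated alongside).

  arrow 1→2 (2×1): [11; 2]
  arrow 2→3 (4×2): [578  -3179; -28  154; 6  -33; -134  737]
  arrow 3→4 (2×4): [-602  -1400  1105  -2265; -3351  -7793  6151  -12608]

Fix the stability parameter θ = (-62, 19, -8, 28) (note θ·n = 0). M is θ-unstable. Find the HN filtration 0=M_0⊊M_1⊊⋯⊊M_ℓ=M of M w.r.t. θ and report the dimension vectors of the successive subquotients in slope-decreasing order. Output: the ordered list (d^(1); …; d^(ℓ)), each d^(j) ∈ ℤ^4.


Barcode: M ≅ I[1,2], I[2,4], I[3,3]^2, I[3,4]. HN layers by μ_θ (5 steps, strictly decreasing):
  μ^(1)=28; μ^(2)=19; μ^(3)=11/2; μ^(4)=-8; μ^(5)=-62

((0, 0, 0, 2); (0, 1, 0, 0); (0, 1, 1, 0); (0, 0, 3, 0); (1, 0, 0, 0))


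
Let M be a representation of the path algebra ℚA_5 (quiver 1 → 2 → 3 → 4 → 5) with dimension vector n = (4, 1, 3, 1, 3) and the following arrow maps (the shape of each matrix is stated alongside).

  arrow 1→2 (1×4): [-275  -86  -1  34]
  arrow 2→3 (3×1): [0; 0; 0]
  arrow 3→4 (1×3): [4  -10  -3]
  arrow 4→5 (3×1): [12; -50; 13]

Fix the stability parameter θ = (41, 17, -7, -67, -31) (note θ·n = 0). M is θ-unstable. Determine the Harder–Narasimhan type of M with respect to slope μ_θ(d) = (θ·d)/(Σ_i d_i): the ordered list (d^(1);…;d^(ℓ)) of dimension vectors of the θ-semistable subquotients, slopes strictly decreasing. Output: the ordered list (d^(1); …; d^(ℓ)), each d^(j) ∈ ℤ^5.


Barcode: M ≅ I[1,1]^3, I[1,2], I[3,3]^2, I[3,5], I[5,5]^2. HN layers by μ_θ (5 steps, strictly decreasing):
  μ^(1)=41; μ^(2)=29; μ^(3)=-7; μ^(4)=-31; μ^(5)=-37

((3, 0, 0, 0, 0); (1, 1, 0, 0, 0); (0, 0, 2, 0, 0); (0, 0, 0, 0, 3); (0, 0, 1, 1, 0))


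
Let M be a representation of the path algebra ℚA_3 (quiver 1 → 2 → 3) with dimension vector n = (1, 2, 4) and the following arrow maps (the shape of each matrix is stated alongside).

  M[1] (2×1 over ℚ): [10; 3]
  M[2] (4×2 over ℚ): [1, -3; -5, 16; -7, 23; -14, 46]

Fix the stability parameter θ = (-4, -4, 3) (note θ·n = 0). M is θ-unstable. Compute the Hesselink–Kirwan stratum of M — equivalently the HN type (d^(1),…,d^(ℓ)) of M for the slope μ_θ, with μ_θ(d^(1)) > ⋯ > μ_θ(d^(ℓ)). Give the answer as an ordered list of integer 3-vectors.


Interval decomposition of M: I[1,3], I[2,3], I[3,3]^2.
HN type (ℓ=2): μ^(1)=3; μ^(2)=-4

((0, 0, 4); (1, 2, 0))


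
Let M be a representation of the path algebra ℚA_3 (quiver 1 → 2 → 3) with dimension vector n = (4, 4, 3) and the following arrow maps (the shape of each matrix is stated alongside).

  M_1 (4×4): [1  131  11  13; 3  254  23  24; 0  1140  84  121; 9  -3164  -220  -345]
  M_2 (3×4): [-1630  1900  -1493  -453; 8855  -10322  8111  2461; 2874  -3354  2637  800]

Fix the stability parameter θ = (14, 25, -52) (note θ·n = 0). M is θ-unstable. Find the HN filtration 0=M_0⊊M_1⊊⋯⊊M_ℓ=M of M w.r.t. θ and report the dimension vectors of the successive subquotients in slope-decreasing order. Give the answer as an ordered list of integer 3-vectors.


Barcode: M ≅ I[1,2], I[1,3]^3. HN layers by μ_θ (3 steps, strictly decreasing):
  μ^(1)=25; μ^(2)=14; μ^(3)=-13/3

((0, 1, 0); (1, 0, 0); (3, 3, 3))


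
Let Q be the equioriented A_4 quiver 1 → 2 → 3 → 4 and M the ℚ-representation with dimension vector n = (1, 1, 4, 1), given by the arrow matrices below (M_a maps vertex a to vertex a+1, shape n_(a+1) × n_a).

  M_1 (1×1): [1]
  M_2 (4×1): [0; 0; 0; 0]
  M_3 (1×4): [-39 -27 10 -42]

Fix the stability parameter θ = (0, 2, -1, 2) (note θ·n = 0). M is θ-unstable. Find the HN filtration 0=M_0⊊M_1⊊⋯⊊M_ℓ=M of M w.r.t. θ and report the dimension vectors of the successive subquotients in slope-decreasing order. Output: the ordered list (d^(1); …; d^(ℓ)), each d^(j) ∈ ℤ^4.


Interval decomposition of M: I[1,2], I[3,3]^3, I[3,4].
HN type (ℓ=3): μ^(1)=2; μ^(2)=0; μ^(3)=-1

((0, 1, 0, 1); (1, 0, 0, 0); (0, 0, 4, 0))


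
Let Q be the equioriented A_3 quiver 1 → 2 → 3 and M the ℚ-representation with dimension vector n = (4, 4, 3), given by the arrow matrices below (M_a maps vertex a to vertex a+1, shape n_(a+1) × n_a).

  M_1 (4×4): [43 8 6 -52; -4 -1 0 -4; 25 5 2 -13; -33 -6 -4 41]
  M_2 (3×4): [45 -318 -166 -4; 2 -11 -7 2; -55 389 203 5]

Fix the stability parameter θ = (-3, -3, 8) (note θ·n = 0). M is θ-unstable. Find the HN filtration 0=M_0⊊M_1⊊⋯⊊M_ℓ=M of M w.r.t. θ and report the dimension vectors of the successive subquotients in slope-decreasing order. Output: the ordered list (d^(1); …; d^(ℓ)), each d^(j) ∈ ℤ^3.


Interval decomposition of M: I[1,2], I[1,3]^3.
HN type (ℓ=2): μ^(1)=8; μ^(2)=-3

((0, 0, 3); (4, 4, 0))


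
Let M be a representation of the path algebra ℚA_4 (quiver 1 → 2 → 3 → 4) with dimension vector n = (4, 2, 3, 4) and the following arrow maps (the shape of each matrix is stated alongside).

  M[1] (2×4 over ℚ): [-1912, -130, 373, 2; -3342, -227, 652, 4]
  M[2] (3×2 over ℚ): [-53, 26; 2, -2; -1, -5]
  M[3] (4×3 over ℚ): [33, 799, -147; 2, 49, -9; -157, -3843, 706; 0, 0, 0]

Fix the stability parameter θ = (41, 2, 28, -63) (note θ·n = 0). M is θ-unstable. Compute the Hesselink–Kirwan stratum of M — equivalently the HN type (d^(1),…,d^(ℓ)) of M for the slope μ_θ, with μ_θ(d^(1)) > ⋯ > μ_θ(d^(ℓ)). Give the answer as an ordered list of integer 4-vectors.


Interval decomposition of M: I[1,1]^2, I[1,4]^2, I[3,4], I[4,4].
HN type (ℓ=4): μ^(1)=41; μ^(2)=2; μ^(3)=-35/2; μ^(4)=-63

((2, 0, 0, 0); (2, 2, 2, 2); (0, 0, 1, 1); (0, 0, 0, 1))


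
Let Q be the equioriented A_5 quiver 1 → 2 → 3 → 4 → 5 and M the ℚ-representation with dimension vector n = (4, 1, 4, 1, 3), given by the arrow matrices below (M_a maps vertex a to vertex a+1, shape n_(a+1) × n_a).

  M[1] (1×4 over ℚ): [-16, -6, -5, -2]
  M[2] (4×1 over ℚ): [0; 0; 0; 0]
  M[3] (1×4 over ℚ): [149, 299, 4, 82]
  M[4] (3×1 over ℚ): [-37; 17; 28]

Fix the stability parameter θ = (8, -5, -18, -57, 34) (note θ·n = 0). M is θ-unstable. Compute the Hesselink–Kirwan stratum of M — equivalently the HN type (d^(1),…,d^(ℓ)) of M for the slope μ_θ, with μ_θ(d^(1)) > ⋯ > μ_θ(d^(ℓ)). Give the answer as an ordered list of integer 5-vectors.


Interval decomposition of M: I[1,1]^3, I[1,2], I[3,3]^3, I[3,5], I[5,5]^2.
HN type (ℓ=5): μ^(1)=34; μ^(2)=8; μ^(3)=3/2; μ^(4)=-18; μ^(5)=-75/2

((0, 0, 0, 0, 3); (3, 0, 0, 0, 0); (1, 1, 0, 0, 0); (0, 0, 3, 0, 0); (0, 0, 1, 1, 0))


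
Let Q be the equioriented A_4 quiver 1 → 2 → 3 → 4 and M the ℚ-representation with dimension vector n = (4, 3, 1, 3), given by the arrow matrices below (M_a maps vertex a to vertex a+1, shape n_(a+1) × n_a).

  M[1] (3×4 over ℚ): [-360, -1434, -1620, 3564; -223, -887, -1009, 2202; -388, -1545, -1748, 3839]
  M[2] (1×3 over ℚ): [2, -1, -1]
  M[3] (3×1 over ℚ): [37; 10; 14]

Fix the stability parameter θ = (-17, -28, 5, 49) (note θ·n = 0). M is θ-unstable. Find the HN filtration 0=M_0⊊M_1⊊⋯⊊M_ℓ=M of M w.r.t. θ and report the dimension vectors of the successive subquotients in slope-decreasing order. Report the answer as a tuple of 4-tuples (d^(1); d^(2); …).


Via rank(M_{q-1}∘⋯∘M_p): M ≅ I[1,1], I[1,2]^2, I[1,4], I[4,4]^2.
μ_θ-semistable layers: μ^(1)=49; μ^(2)=5; μ^(3)=-17; μ^(4)=-45/2

((0, 0, 0, 3); (0, 0, 1, 0); (1, 0, 0, 0); (3, 3, 0, 0))


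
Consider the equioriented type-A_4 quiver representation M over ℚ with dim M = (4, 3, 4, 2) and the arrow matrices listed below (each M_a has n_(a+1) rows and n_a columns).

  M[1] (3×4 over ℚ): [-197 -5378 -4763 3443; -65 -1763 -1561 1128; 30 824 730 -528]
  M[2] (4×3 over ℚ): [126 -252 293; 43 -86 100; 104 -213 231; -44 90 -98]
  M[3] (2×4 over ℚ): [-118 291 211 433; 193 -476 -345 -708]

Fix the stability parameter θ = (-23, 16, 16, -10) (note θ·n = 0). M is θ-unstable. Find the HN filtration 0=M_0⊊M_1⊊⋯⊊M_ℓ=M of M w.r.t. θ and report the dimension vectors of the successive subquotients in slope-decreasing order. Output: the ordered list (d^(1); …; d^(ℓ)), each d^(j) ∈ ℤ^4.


Interval decomposition of M: I[1,1], I[1,3], I[1,4]^2, I[3,3].
HN type (ℓ=3): μ^(1)=16; μ^(2)=22/3; μ^(3)=-23

((0, 1, 2, 0); (0, 2, 2, 2); (4, 0, 0, 0))


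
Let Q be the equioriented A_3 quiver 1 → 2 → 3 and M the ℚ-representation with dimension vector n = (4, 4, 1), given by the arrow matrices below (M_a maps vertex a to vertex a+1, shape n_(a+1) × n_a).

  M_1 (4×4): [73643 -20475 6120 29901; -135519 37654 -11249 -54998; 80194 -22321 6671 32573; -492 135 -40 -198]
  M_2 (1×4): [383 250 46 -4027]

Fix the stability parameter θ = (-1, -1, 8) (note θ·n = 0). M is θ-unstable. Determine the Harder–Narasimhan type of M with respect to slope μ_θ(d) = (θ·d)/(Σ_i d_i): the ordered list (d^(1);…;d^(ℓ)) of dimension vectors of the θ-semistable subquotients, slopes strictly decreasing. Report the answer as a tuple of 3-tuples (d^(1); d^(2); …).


Barcode: M ≅ I[1,1], I[1,2]^2, I[1,3], I[2,2]. HN layers by μ_θ (2 steps, strictly decreasing):
  μ^(1)=8; μ^(2)=-1

((0, 0, 1); (4, 4, 0))


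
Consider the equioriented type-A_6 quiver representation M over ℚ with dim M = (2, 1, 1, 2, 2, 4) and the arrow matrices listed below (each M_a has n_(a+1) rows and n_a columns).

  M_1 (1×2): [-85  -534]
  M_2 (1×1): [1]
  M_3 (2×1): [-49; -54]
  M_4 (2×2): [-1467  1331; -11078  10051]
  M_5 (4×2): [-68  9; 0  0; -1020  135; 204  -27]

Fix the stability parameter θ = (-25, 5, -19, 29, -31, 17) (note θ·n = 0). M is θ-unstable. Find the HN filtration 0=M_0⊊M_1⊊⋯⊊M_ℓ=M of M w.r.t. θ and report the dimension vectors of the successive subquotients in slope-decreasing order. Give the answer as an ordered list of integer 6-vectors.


Via rank(M_{q-1}∘⋯∘M_p): M ≅ I[1,1], I[1,5], I[4,6], I[6,6]^3.
μ_θ-semistable layers: μ^(1)=17; μ^(2)=-1; μ^(3)=-7; μ^(4)=-25

((0, 0, 0, 0, 0, 4); (0, 0, 0, 2, 2, 0); (0, 1, 1, 0, 0, 0); (2, 0, 0, 0, 0, 0))


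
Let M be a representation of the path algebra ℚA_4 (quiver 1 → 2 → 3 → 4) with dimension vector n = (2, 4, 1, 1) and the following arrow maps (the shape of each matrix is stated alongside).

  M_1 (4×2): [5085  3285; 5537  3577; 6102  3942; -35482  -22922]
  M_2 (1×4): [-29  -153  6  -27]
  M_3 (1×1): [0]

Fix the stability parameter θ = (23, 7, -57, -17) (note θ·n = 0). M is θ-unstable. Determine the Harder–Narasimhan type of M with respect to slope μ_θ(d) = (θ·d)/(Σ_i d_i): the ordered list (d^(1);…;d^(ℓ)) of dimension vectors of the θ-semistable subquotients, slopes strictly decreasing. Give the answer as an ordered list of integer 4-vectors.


Interval decomposition of M: I[1,1], I[1,2], I[2,2]^2, I[2,3], I[4,4].
HN type (ℓ=5): μ^(1)=23; μ^(2)=15; μ^(3)=7; μ^(4)=-17; μ^(5)=-25

((1, 0, 0, 0); (1, 1, 0, 0); (0, 2, 0, 0); (0, 0, 0, 1); (0, 1, 1, 0))


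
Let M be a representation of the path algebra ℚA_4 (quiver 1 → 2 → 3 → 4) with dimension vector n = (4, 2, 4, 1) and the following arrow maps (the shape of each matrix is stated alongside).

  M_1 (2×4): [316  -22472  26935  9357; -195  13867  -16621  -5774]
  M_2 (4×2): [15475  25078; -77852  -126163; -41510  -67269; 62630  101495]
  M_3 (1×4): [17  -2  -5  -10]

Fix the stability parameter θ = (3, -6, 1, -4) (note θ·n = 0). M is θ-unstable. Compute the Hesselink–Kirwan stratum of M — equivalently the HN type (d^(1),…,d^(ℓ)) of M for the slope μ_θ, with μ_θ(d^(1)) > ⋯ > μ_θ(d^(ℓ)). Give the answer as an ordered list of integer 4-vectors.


Via rank(M_{q-1}∘⋯∘M_p): M ≅ I[1,1]^2, I[1,3], I[1,4], I[3,3]^2.
μ_θ-semistable layers: μ^(1)=3; μ^(2)=1; μ^(3)=-3/2

((2, 0, 0, 0); (0, 0, 3, 0); (2, 2, 1, 1))


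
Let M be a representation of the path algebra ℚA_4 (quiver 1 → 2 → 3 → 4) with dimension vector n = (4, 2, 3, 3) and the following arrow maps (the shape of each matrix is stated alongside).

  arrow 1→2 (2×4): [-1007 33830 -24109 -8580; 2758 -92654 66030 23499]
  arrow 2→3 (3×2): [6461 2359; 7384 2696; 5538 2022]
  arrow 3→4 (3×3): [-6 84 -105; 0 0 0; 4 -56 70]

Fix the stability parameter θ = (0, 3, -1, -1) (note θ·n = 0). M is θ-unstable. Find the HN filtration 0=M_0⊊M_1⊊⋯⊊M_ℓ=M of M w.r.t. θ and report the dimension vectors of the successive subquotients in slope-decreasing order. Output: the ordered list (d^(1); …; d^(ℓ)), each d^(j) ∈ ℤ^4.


Barcode: M ≅ I[1,1]^2, I[1,2], I[1,3], I[3,3], I[3,4], I[4,4]^2. HN layers by μ_θ (4 steps, strictly decreasing):
  μ^(1)=3; μ^(2)=1; μ^(3)=0; μ^(4)=-1

((0, 1, 0, 0); (0, 1, 1, 0); (4, 0, 0, 0); (0, 0, 2, 3))


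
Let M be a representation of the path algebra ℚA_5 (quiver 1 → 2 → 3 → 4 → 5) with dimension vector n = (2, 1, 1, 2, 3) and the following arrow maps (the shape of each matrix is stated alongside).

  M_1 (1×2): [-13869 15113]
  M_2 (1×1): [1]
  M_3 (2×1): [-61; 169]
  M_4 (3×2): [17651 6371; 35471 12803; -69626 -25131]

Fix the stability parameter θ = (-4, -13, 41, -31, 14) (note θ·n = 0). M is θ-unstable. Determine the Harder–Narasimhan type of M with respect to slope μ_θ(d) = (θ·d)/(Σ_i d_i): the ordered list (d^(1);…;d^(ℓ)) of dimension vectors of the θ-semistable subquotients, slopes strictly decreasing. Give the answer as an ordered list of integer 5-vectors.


Barcode: M ≅ I[1,1], I[1,5], I[4,5], I[5,5]. HN layers by μ_θ (5 steps, strictly decreasing):
  μ^(1)=14; μ^(2)=5; μ^(3)=-4; μ^(4)=-17/2; μ^(5)=-31

((0, 0, 0, 0, 3); (0, 0, 1, 1, 0); (1, 0, 0, 0, 0); (1, 1, 0, 0, 0); (0, 0, 0, 1, 0))


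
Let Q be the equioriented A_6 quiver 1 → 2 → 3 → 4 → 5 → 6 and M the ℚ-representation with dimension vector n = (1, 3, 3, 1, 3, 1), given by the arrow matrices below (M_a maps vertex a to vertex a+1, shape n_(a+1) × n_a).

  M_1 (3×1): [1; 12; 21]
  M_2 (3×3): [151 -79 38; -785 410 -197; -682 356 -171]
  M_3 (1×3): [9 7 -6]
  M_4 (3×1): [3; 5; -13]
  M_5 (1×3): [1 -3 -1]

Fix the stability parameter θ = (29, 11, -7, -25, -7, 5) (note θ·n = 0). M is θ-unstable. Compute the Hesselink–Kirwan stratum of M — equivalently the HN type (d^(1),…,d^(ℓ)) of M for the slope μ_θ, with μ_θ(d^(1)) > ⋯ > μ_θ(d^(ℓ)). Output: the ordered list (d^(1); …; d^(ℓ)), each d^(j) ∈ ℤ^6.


Via rank(M_{q-1}∘⋯∘M_p): M ≅ I[1,6], I[2,3]^2, I[5,5]^2.
μ_θ-semistable layers: μ^(1)=5; μ^(2)=2; μ^(3)=1/5; μ^(4)=-7

((0, 0, 0, 0, 0, 1); (0, 2, 2, 0, 0, 0); (1, 1, 1, 1, 1, 0); (0, 0, 0, 0, 2, 0))


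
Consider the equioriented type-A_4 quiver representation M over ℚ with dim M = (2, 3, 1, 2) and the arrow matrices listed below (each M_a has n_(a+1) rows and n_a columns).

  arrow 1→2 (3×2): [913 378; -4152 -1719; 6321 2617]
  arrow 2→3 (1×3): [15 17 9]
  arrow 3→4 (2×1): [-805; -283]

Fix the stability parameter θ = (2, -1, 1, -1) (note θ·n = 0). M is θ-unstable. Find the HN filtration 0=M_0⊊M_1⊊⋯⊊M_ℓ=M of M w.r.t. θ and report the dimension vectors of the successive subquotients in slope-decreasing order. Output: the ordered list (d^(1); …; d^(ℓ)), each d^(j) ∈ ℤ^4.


Barcode: M ≅ I[1,2]^2, I[2,4], I[4,4]. HN layers by μ_θ (3 steps, strictly decreasing):
  μ^(1)=1/2; μ^(2)=0; μ^(3)=-1

((2, 2, 0, 0); (0, 0, 1, 1); (0, 1, 0, 1))


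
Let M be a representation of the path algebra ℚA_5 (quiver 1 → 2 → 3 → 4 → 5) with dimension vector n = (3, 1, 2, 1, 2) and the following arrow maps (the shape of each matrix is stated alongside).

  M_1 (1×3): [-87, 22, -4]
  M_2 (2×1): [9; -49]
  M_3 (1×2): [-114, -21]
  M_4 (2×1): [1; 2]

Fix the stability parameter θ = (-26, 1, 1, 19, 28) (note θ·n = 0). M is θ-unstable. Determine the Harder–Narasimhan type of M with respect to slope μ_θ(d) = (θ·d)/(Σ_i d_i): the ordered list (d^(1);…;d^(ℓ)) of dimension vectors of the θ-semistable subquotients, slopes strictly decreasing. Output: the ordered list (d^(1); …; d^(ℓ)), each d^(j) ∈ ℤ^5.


Via rank(M_{q-1}∘⋯∘M_p): M ≅ I[1,1]^2, I[1,5], I[3,3], I[5,5].
μ_θ-semistable layers: μ^(1)=28; μ^(2)=19; μ^(3)=1; μ^(4)=-26

((0, 0, 0, 0, 2); (0, 0, 0, 1, 0); (0, 1, 2, 0, 0); (3, 0, 0, 0, 0))


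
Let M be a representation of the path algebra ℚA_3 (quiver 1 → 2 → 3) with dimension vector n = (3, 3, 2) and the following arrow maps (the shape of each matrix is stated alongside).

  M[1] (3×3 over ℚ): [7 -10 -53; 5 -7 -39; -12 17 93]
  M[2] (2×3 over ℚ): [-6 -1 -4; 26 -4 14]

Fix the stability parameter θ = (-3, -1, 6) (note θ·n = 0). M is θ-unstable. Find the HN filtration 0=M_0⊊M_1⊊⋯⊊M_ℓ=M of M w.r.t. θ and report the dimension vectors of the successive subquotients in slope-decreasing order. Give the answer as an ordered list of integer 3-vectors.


Via rank(M_{q-1}∘⋯∘M_p): M ≅ I[1,2], I[1,3]^2.
μ_θ-semistable layers: μ^(1)=6; μ^(2)=-1; μ^(3)=-3

((0, 0, 2); (0, 3, 0); (3, 0, 0))


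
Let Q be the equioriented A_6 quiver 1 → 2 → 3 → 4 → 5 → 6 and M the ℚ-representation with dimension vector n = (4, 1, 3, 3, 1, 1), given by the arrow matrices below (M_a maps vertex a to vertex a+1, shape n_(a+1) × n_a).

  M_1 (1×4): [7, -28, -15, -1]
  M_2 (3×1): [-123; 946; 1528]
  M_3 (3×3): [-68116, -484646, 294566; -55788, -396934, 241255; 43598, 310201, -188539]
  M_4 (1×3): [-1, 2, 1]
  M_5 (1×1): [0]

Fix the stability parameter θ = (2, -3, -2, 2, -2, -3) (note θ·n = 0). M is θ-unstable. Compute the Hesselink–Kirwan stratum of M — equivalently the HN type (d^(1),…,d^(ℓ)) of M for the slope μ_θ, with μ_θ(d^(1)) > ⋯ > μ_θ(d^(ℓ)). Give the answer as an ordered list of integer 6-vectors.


Barcode: M ≅ I[1,1]^3, I[1,3], I[3,4], I[3,5], I[4,4], I[6,6]. HN layers by μ_θ (5 steps, strictly decreasing):
  μ^(1)=2; μ^(2)=0; μ^(3)=-1; μ^(4)=-2; μ^(5)=-3

((3, 0, 0, 2, 0, 0); (0, 0, 0, 1, 1, 0); (1, 1, 1, 0, 0, 0); (0, 0, 2, 0, 0, 0); (0, 0, 0, 0, 0, 1))


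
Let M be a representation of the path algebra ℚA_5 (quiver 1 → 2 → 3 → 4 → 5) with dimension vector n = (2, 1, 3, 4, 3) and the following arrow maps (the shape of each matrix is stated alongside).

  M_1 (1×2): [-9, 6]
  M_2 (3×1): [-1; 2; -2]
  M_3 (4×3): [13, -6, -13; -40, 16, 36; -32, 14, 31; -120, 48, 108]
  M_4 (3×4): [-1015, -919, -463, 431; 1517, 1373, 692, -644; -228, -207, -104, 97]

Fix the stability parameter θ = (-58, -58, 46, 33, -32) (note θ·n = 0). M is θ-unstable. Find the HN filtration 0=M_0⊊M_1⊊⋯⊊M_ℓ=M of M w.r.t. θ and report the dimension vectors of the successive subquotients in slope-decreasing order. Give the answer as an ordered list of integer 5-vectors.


Barcode: M ≅ I[1,1], I[1,5], I[3,4], I[3,5], I[4,5]. HN layers by μ_θ (4 steps, strictly decreasing):
  μ^(1)=79/2; μ^(2)=47/3; μ^(3)=1/2; μ^(4)=-58

((0, 0, 1, 1, 0); (0, 0, 2, 2, 2); (0, 0, 0, 1, 1); (2, 1, 0, 0, 0))


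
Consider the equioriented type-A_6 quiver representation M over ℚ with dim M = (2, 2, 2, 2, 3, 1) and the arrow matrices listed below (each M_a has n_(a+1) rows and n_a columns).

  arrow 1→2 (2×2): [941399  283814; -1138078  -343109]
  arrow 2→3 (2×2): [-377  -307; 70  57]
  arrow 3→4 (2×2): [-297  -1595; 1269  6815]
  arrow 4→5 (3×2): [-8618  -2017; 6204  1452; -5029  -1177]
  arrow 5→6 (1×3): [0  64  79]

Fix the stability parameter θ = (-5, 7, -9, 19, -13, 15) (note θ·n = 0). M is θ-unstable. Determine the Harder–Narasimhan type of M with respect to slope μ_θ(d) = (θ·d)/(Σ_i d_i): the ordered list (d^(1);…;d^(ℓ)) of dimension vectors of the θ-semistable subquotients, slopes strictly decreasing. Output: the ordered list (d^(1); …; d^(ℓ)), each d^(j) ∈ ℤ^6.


Barcode: M ≅ I[1,3], I[1,5], I[4,6], I[5,5]. HN layers by μ_θ (5 steps, strictly decreasing):
  μ^(1)=15; μ^(2)=3; μ^(3)=-1; μ^(4)=-5; μ^(5)=-13

((0, 0, 0, 0, 0, 1); (0, 0, 0, 2, 2, 0); (0, 2, 2, 0, 0, 0); (2, 0, 0, 0, 0, 0); (0, 0, 0, 0, 1, 0))


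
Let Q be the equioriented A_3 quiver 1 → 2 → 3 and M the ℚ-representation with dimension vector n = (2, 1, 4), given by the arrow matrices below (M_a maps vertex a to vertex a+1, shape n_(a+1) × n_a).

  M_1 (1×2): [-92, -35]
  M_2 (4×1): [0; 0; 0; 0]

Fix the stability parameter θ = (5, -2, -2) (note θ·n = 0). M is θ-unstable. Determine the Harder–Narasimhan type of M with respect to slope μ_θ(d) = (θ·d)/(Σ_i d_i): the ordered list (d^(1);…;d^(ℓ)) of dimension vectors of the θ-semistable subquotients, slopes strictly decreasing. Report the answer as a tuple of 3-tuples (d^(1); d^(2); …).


Interval decomposition of M: I[1,1], I[1,2], I[3,3]^4.
HN type (ℓ=3): μ^(1)=5; μ^(2)=3/2; μ^(3)=-2

((1, 0, 0); (1, 1, 0); (0, 0, 4))


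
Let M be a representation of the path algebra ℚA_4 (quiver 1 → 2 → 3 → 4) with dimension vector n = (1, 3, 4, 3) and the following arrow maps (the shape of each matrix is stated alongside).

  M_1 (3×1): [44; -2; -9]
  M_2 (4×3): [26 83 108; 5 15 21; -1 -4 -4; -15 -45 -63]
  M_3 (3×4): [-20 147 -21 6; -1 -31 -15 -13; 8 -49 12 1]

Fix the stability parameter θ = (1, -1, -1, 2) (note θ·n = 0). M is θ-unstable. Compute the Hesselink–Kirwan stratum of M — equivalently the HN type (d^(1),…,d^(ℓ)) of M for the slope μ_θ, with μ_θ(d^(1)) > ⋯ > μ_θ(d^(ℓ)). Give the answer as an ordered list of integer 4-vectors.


Via rank(M_{q-1}∘⋯∘M_p): M ≅ I[1,4], I[2,3], I[2,4], I[3,4].
μ_θ-semistable layers: μ^(1)=2; μ^(2)=-1/3; μ^(3)=-1

((0, 0, 0, 3); (1, 1, 1, 0); (0, 2, 3, 0))


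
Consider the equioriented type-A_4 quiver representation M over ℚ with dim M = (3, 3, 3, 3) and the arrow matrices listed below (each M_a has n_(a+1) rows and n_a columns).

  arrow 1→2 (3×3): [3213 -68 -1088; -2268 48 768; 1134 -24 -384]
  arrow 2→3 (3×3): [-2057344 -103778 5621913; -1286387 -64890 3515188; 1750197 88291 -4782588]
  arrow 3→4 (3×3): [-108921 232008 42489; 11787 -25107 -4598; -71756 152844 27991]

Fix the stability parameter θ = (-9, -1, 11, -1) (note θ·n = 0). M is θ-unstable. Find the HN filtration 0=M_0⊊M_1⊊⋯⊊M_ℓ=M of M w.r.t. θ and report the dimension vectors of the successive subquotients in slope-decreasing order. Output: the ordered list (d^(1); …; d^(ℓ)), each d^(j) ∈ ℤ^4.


Interval decomposition of M: I[1,1]^2, I[1,4], I[2,4]^2.
HN type (ℓ=3): μ^(1)=5; μ^(2)=-1; μ^(3)=-9

((0, 0, 3, 3); (0, 3, 0, 0); (3, 0, 0, 0))


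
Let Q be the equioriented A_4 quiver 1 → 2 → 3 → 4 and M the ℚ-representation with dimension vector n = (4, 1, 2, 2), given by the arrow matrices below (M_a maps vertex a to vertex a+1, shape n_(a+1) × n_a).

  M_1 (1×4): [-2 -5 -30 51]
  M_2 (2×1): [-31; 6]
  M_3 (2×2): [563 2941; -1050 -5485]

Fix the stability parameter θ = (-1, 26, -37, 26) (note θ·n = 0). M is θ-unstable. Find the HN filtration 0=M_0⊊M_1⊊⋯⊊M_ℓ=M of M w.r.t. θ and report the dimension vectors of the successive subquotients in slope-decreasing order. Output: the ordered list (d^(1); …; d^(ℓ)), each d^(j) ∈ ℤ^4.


Interval decomposition of M: I[1,1]^3, I[1,4], I[3,4].
HN type (ℓ=4): μ^(1)=26; μ^(2)=-1; μ^(3)=-4; μ^(4)=-37

((0, 0, 0, 2); (3, 0, 0, 0); (1, 1, 1, 0); (0, 0, 1, 0))


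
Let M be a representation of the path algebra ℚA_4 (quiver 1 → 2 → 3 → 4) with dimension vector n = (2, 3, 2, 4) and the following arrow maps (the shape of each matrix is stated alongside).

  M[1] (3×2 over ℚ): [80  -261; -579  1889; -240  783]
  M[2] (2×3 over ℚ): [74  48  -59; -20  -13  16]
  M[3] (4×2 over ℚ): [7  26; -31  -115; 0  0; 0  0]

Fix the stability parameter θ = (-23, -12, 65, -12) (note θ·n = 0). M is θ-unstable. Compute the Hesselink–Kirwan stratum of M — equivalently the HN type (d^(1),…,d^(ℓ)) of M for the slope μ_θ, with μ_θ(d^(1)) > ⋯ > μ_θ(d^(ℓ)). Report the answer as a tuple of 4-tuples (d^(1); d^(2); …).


Via rank(M_{q-1}∘⋯∘M_p): M ≅ I[1,4]^2, I[2,2], I[4,4]^2.
μ_θ-semistable layers: μ^(1)=53/2; μ^(2)=-12; μ^(3)=-23

((0, 0, 2, 2); (0, 3, 0, 2); (2, 0, 0, 0))


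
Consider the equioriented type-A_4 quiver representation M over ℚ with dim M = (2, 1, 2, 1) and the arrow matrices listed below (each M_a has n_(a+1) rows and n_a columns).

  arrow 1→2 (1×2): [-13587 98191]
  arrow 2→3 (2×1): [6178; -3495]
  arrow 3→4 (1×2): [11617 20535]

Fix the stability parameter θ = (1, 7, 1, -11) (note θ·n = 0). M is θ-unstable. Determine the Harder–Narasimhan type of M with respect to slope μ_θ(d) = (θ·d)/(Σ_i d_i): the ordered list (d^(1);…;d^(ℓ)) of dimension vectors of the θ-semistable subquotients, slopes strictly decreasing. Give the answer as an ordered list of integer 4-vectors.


Interval decomposition of M: I[1,1], I[1,4], I[3,3].
HN type (ℓ=2): μ^(1)=1; μ^(2)=-1/2

((1, 0, 1, 0); (1, 1, 1, 1))


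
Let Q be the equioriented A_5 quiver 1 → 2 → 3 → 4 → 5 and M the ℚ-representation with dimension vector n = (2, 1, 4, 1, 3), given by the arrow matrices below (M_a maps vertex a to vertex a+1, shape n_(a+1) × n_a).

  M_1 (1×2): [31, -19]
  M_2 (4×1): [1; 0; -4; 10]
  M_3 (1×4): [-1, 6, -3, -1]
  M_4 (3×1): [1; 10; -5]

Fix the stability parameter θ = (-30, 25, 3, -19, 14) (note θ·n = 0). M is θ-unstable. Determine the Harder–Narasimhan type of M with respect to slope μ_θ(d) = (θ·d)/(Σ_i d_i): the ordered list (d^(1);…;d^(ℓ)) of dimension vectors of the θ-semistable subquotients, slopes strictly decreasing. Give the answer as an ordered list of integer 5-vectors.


Interval decomposition of M: I[1,1], I[1,5], I[3,3]^3, I[5,5]^2.
HN type (ℓ=3): μ^(1)=14; μ^(2)=3; μ^(3)=-30

((0, 0, 0, 0, 3); (0, 1, 4, 1, 0); (2, 0, 0, 0, 0))


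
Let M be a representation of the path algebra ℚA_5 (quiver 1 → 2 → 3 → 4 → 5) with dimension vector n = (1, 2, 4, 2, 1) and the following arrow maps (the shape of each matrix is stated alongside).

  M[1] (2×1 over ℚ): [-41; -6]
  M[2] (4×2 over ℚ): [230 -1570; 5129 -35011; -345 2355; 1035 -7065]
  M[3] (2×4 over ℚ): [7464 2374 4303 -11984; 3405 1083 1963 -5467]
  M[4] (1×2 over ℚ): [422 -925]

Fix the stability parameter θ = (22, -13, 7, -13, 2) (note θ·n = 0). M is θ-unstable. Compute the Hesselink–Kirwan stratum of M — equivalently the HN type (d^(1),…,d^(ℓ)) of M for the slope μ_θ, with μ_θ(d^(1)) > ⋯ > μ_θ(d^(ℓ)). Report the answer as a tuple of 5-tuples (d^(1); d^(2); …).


Interval decomposition of M: I[1,5], I[2,2], I[3,3]^2, I[3,4].
HN type (ℓ=5): μ^(1)=7; μ^(2)=2; μ^(3)=3/4; μ^(4)=-3; μ^(5)=-13

((0, 0, 2, 0, 0); (0, 0, 0, 0, 1); (1, 1, 1, 1, 0); (0, 0, 1, 1, 0); (0, 1, 0, 0, 0))


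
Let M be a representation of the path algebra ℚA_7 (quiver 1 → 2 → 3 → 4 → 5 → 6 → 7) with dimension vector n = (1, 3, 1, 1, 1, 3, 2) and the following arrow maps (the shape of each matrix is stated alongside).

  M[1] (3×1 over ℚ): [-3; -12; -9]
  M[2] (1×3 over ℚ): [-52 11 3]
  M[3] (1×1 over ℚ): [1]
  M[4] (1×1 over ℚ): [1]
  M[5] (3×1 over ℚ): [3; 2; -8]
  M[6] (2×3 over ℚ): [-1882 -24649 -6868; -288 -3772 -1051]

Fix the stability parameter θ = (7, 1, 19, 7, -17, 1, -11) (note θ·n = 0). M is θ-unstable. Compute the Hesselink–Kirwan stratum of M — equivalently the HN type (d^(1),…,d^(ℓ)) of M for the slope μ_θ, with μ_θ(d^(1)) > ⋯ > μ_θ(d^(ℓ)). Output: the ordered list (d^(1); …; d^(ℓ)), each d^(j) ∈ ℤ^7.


Via rank(M_{q-1}∘⋯∘M_p): M ≅ I[1,6], I[2,2]^2, I[6,7]^2.
μ_θ-semistable layers: μ^(1)=3; μ^(2)=1; μ^(3)=-5

((1, 1, 1, 1, 1, 1, 0); (0, 2, 0, 0, 0, 0, 0); (0, 0, 0, 0, 0, 2, 2))


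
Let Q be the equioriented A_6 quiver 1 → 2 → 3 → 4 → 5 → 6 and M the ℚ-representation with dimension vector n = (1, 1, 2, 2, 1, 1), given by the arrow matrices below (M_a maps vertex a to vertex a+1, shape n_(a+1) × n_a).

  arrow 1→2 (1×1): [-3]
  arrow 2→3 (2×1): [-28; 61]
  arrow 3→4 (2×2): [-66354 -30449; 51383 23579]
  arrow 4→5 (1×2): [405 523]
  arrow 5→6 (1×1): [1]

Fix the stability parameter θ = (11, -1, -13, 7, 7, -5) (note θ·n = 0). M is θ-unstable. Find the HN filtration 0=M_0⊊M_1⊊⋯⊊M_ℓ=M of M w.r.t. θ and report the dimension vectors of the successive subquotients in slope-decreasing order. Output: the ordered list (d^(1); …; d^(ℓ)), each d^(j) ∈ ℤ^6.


Interval decomposition of M: I[1,4], I[3,6].
HN type (ℓ=4): μ^(1)=7; μ^(2)=3; μ^(3)=-1; μ^(4)=-13

((0, 0, 0, 1, 0, 0); (0, 0, 0, 1, 1, 1); (1, 1, 1, 0, 0, 0); (0, 0, 1, 0, 0, 0))


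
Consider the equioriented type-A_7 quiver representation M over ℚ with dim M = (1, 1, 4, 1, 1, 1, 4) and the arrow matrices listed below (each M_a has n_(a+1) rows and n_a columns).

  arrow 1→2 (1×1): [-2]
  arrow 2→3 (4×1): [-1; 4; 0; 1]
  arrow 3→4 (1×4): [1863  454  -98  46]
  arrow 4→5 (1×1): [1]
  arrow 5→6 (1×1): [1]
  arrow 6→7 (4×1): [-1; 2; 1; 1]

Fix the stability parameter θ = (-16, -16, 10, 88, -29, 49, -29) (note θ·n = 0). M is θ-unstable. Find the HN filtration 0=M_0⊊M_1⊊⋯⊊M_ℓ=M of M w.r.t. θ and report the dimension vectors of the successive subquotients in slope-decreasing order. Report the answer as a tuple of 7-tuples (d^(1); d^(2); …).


Via rank(M_{q-1}∘⋯∘M_p): M ≅ I[1,7], I[3,3]^3, I[7,7]^3.
μ_θ-semistable layers: μ^(1)=79/4; μ^(2)=10; μ^(3)=-16; μ^(4)=-29

((0, 0, 0, 1, 1, 1, 1); (0, 0, 4, 0, 0, 0, 0); (1, 1, 0, 0, 0, 0, 0); (0, 0, 0, 0, 0, 0, 3))


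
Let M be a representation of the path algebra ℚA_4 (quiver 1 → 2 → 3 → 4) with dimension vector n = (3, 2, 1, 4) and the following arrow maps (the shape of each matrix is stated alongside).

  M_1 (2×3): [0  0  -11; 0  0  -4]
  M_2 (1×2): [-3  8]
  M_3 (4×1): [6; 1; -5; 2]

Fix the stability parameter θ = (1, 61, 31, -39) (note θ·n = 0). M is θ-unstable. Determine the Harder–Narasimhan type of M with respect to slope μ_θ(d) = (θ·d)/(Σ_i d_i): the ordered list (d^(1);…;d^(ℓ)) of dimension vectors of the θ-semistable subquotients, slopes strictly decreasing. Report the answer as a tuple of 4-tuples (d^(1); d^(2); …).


Via rank(M_{q-1}∘⋯∘M_p): M ≅ I[1,1]^2, I[1,4], I[2,2], I[4,4]^3.
μ_θ-semistable layers: μ^(1)=61; μ^(2)=53/3; μ^(3)=1; μ^(4)=-39

((0, 1, 0, 0); (0, 1, 1, 1); (3, 0, 0, 0); (0, 0, 0, 3))


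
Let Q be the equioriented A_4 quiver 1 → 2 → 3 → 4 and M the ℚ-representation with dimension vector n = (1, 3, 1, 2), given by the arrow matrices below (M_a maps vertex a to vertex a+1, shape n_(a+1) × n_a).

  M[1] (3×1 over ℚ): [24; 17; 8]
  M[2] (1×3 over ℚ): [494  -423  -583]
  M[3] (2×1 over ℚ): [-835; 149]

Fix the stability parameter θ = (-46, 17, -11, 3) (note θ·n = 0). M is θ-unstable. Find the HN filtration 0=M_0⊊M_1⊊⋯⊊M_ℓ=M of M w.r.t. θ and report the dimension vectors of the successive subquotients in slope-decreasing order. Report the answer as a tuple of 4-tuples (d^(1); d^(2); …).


Interval decomposition of M: I[1,4], I[2,2]^2, I[4,4].
HN type (ℓ=3): μ^(1)=17; μ^(2)=3; μ^(3)=-46

((0, 2, 0, 0); (0, 1, 1, 2); (1, 0, 0, 0))


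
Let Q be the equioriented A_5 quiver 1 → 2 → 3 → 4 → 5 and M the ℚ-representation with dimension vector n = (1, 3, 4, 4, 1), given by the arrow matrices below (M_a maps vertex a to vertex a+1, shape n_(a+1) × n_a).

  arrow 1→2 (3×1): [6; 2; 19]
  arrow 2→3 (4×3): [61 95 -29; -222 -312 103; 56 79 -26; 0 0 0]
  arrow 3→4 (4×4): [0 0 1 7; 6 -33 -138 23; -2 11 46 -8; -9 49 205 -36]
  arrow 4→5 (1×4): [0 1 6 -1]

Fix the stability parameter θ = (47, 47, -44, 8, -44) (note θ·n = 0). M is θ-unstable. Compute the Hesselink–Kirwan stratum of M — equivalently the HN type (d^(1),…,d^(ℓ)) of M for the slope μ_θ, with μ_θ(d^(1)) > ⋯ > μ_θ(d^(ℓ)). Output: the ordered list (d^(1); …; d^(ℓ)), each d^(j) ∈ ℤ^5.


Via rank(M_{q-1}∘⋯∘M_p): M ≅ I[1,5], I[2,4]^2, I[3,4].
μ_θ-semistable layers: μ^(1)=8; μ^(2)=14/5; μ^(3)=3/2; μ^(4)=-44

((0, 0, 0, 3, 0); (1, 1, 1, 1, 1); (0, 2, 2, 0, 0); (0, 0, 1, 0, 0))


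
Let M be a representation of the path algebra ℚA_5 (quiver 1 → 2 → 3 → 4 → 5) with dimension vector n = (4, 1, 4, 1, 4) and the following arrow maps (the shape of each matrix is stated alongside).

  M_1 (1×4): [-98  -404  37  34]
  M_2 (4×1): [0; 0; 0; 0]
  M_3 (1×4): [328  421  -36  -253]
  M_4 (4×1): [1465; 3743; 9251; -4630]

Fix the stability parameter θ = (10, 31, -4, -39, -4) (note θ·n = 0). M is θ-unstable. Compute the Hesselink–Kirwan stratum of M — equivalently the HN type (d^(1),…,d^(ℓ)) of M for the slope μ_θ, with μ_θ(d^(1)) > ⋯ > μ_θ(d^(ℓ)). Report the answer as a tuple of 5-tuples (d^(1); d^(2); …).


Barcode: M ≅ I[1,1]^3, I[1,2], I[3,3]^3, I[3,5], I[5,5]^3. HN layers by μ_θ (4 steps, strictly decreasing):
  μ^(1)=31; μ^(2)=10; μ^(3)=-4; μ^(4)=-43/2

((0, 1, 0, 0, 0); (4, 0, 0, 0, 0); (0, 0, 3, 0, 4); (0, 0, 1, 1, 0))


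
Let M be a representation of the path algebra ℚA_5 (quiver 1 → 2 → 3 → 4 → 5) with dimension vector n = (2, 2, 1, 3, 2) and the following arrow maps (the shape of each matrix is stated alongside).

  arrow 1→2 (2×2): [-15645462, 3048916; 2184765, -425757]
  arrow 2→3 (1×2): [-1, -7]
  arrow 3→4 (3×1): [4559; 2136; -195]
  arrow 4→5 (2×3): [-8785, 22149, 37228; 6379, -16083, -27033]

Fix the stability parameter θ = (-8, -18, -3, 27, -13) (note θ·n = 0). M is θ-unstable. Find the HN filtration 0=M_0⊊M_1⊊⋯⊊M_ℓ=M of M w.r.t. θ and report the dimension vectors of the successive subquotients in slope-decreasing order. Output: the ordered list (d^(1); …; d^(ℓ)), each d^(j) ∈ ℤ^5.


Via rank(M_{q-1}∘⋯∘M_p): M ≅ I[1,2], I[1,5], I[4,4], I[4,5].
μ_θ-semistable layers: μ^(1)=27; μ^(2)=7; μ^(3)=-3; μ^(4)=-13

((0, 0, 0, 1, 0); (0, 0, 0, 2, 2); (0, 0, 1, 0, 0); (2, 2, 0, 0, 0))


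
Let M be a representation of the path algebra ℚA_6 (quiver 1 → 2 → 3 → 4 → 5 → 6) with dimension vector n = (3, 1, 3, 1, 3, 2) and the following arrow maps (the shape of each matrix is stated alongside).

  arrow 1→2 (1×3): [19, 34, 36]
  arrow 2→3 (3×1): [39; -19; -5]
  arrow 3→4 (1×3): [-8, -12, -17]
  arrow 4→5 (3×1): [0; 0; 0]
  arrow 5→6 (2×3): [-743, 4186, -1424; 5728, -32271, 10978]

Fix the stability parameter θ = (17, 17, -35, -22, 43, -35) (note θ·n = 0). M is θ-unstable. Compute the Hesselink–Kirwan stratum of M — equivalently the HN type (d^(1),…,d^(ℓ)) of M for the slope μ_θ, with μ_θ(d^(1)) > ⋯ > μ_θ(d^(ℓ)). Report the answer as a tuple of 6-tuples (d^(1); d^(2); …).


Barcode: M ≅ I[1,1]^2, I[1,4], I[3,3]^2, I[5,5], I[5,6]^2. HN layers by μ_θ (5 steps, strictly decreasing):
  μ^(1)=43; μ^(2)=17; μ^(3)=4; μ^(4)=-23/4; μ^(5)=-35

((0, 0, 0, 0, 1, 0); (2, 0, 0, 0, 0, 0); (0, 0, 0, 0, 2, 2); (1, 1, 1, 1, 0, 0); (0, 0, 2, 0, 0, 0))
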